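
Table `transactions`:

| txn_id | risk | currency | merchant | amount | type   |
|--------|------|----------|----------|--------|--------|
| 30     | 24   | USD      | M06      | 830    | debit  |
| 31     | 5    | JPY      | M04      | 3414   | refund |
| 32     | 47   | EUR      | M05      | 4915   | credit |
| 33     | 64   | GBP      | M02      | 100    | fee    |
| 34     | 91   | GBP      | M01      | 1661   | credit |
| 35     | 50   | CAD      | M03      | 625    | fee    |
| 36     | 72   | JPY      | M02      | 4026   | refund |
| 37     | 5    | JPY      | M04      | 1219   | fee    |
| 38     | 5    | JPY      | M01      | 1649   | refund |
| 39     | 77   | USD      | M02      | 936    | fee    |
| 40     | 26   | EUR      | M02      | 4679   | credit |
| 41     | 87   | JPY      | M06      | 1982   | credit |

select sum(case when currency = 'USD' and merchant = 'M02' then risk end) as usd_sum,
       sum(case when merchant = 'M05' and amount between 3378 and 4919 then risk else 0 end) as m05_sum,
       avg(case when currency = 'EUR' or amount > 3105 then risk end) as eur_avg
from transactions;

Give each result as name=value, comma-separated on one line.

[usd_sum: currency = 'USD' and merchant = 'M02']
txn_id=30: ✗
txn_id=31: ✗
txn_id=32: ✗
txn_id=33: ✗
txn_id=34: ✗
txn_id=35: ✗
txn_id=36: ✗
txn_id=37: ✗
txn_id=38: ✗
txn_id=39: ✓ → 77
txn_id=40: ✗
txn_id=41: ✗
usd_sum = 77
—
[m05_sum: merchant = 'M05' and amount between 3378 and 4919]
txn_id=30: ✗
txn_id=31: ✗
txn_id=32: ✓ → 47
txn_id=33: ✗
txn_id=34: ✗
txn_id=35: ✗
txn_id=36: ✗
txn_id=37: ✗
txn_id=38: ✗
txn_id=39: ✗
txn_id=40: ✗
txn_id=41: ✗
m05_sum = 47
—
[eur_avg: currency = 'EUR' or amount > 3105]
txn_id=30: ✗
txn_id=31: ✓ → 5
txn_id=32: ✓ → 47
txn_id=33: ✗
txn_id=34: ✗
txn_id=35: ✗
txn_id=36: ✓ → 72
txn_id=37: ✗
txn_id=38: ✗
txn_id=39: ✗
txn_id=40: ✓ → 26
txn_id=41: ✗
eur_avg = (5 + 47 + 72 + 26) / 4 = 37.5

usd_sum=77, m05_sum=47, eur_avg=37.5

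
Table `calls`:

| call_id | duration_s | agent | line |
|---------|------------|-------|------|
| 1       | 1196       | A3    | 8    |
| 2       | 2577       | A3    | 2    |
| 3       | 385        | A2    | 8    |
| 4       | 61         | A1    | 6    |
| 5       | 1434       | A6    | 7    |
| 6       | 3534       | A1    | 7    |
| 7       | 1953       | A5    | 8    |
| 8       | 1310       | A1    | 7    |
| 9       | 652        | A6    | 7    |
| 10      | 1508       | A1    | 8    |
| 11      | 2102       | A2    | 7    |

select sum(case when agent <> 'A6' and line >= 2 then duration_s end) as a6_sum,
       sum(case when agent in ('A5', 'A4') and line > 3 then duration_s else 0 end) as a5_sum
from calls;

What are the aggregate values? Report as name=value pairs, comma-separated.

a6_sum=14626, a5_sum=1953

[a6_sum: agent <> 'A6' and line >= 2]
call_id=1: ✓ → 1196
call_id=2: ✓ → 2577
call_id=3: ✓ → 385
call_id=4: ✓ → 61
call_id=5: ✗
call_id=6: ✓ → 3534
call_id=7: ✓ → 1953
call_id=8: ✓ → 1310
call_id=9: ✗
call_id=10: ✓ → 1508
call_id=11: ✓ → 2102
a6_sum = 1196 + 2577 + 385 + 61 + 3534 + 1953 + 1310 + 1508 + 2102 = 14626
—
[a5_sum: agent in ('A5', 'A4') and line > 3]
call_id=1: ✗
call_id=2: ✗
call_id=3: ✗
call_id=4: ✗
call_id=5: ✗
call_id=6: ✗
call_id=7: ✓ → 1953
call_id=8: ✗
call_id=9: ✗
call_id=10: ✗
call_id=11: ✗
a5_sum = 1953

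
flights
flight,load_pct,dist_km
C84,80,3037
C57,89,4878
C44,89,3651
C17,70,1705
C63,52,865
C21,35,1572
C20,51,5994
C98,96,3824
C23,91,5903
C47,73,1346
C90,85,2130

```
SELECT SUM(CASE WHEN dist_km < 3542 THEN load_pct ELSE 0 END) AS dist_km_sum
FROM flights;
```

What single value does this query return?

flight=C84: ✓ → 80
flight=C57: ✗
flight=C44: ✗
flight=C17: ✓ → 70
flight=C63: ✓ → 52
flight=C21: ✓ → 35
flight=C20: ✗
flight=C98: ✗
flight=C23: ✗
flight=C47: ✓ → 73
flight=C90: ✓ → 85
dist_km_sum = 80 + 70 + 52 + 35 + 73 + 85 = 395

395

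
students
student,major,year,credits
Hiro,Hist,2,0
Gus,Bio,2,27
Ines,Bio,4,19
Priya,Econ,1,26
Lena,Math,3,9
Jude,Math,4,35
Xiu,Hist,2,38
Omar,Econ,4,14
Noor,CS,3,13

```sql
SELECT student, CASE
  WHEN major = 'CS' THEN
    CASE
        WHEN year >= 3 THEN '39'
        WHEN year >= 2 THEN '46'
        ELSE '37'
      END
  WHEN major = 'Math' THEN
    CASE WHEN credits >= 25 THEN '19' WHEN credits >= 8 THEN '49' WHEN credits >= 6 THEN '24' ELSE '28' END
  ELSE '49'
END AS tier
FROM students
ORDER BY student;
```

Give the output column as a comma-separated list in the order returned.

student=Gus: major='Bio' → outer ELSE → 49
student=Hiro: major='Hist' → outer ELSE → 49
student=Ines: major='Bio' → outer ELSE → 49
student=Jude: major='Math' → inner[credits >= 25] → 19
student=Lena: major='Math' → inner[credits >= 8] → 49
student=Noor: major='CS' → inner[year >= 3] → 39
student=Omar: major='Econ' → outer ELSE → 49
student=Priya: major='Econ' → outer ELSE → 49
student=Xiu: major='Hist' → outer ELSE → 49

49, 49, 49, 19, 49, 39, 49, 49, 49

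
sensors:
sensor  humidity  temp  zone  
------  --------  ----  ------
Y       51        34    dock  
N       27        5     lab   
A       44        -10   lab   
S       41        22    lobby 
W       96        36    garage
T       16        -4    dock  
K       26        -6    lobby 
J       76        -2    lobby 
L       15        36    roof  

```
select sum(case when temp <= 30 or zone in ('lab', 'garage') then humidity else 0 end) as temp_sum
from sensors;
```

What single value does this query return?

326

sensor=Y: ✗
sensor=N: ✓ → 27
sensor=A: ✓ → 44
sensor=S: ✓ → 41
sensor=W: ✓ → 96
sensor=T: ✓ → 16
sensor=K: ✓ → 26
sensor=J: ✓ → 76
sensor=L: ✗
temp_sum = 27 + 44 + 41 + 96 + 16 + 26 + 76 = 326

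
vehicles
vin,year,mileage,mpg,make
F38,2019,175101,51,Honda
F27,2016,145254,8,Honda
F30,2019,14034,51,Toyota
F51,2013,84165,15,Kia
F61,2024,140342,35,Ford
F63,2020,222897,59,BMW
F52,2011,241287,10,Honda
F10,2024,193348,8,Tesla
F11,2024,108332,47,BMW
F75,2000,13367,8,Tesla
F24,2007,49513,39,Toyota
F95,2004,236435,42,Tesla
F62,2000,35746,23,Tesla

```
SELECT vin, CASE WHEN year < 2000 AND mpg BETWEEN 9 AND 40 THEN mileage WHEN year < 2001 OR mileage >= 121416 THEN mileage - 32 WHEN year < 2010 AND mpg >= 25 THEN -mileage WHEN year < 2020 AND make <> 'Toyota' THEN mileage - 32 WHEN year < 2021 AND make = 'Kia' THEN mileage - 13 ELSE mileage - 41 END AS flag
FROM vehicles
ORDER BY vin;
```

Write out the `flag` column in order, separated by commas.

193316, 108291, -49513, 145222, 13993, 175069, 84133, 241255, 140310, 35714, 222865, 13335, 236403

vin=F10: year < 2001 OR mileage >= 121416 → 193316
vin=F11: ELSE → 108291
vin=F24: year < 2010 AND mpg >= 25 → -49513
vin=F27: year < 2001 OR mileage >= 121416 → 145222
vin=F30: ELSE → 13993
vin=F38: year < 2001 OR mileage >= 121416 → 175069
vin=F51: year < 2020 AND make <> 'Toyota' → 84133
vin=F52: year < 2001 OR mileage >= 121416 → 241255
vin=F61: year < 2001 OR mileage >= 121416 → 140310
vin=F62: year < 2001 OR mileage >= 121416 → 35714
vin=F63: year < 2001 OR mileage >= 121416 → 222865
vin=F75: year < 2001 OR mileage >= 121416 → 13335
vin=F95: year < 2001 OR mileage >= 121416 → 236403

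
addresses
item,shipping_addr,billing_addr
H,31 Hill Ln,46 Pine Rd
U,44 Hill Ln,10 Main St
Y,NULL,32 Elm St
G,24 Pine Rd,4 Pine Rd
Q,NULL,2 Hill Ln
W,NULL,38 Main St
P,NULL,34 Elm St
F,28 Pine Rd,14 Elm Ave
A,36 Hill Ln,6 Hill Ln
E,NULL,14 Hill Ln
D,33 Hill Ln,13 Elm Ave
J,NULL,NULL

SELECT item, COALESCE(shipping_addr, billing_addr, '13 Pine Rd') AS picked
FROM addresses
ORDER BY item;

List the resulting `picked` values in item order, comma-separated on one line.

36 Hill Ln, 33 Hill Ln, 14 Hill Ln, 28 Pine Rd, 24 Pine Rd, 31 Hill Ln, 13 Pine Rd, 34 Elm St, 2 Hill Ln, 44 Hill Ln, 38 Main St, 32 Elm St

item=A: shipping_addr=36 Hill Ln → 36 Hill Ln
item=D: shipping_addr=33 Hill Ln → 33 Hill Ln
item=E: shipping_addr=NULL, billing_addr=14 Hill Ln → 14 Hill Ln
item=F: shipping_addr=28 Pine Rd → 28 Pine Rd
item=G: shipping_addr=24 Pine Rd → 24 Pine Rd
item=H: shipping_addr=31 Hill Ln → 31 Hill Ln
item=J: shipping_addr=NULL, billing_addr=NULL, → literal 13 Pine Rd → 13 Pine Rd
item=P: shipping_addr=NULL, billing_addr=34 Elm St → 34 Elm St
item=Q: shipping_addr=NULL, billing_addr=2 Hill Ln → 2 Hill Ln
item=U: shipping_addr=44 Hill Ln → 44 Hill Ln
item=W: shipping_addr=NULL, billing_addr=38 Main St → 38 Main St
item=Y: shipping_addr=NULL, billing_addr=32 Elm St → 32 Elm St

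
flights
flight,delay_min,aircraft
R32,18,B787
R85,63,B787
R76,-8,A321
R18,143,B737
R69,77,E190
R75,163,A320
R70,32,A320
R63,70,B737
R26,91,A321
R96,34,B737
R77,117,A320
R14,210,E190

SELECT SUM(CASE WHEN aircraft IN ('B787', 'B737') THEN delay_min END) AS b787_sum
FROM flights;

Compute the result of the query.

flight=R32: ✓ → 18
flight=R85: ✓ → 63
flight=R76: ✗
flight=R18: ✓ → 143
flight=R69: ✗
flight=R75: ✗
flight=R70: ✗
flight=R63: ✓ → 70
flight=R26: ✗
flight=R96: ✓ → 34
flight=R77: ✗
flight=R14: ✗
b787_sum = 18 + 63 + 143 + 70 + 34 = 328

328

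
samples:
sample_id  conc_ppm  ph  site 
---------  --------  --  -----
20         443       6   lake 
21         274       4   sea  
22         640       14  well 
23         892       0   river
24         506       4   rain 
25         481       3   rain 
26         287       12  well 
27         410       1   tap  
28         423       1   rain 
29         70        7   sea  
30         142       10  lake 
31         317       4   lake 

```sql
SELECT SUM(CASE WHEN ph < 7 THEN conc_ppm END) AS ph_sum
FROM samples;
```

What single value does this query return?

sample_id=20: ✓ → 443
sample_id=21: ✓ → 274
sample_id=22: ✗
sample_id=23: ✓ → 892
sample_id=24: ✓ → 506
sample_id=25: ✓ → 481
sample_id=26: ✗
sample_id=27: ✓ → 410
sample_id=28: ✓ → 423
sample_id=29: ✗
sample_id=30: ✗
sample_id=31: ✓ → 317
ph_sum = 443 + 274 + 892 + 506 + 481 + 410 + 423 + 317 = 3746

3746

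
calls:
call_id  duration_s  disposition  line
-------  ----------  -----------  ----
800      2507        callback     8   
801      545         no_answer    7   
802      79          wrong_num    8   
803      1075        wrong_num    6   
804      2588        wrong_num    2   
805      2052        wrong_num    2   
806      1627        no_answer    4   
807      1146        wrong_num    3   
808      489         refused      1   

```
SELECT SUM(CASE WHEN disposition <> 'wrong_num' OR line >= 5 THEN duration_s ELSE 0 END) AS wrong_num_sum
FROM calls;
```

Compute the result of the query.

call_id=800: ✓ → 2507
call_id=801: ✓ → 545
call_id=802: ✓ → 79
call_id=803: ✓ → 1075
call_id=804: ✗
call_id=805: ✗
call_id=806: ✓ → 1627
call_id=807: ✗
call_id=808: ✓ → 489
wrong_num_sum = 2507 + 545 + 79 + 1075 + 1627 + 489 = 6322

6322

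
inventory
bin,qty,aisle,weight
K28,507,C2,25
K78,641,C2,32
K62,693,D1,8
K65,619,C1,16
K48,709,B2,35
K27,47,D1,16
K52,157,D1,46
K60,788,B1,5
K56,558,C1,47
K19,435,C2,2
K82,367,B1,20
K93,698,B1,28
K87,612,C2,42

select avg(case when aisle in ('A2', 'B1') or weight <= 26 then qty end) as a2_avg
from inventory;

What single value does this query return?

bin=K28: ✓ → 507
bin=K78: ✗
bin=K62: ✓ → 693
bin=K65: ✓ → 619
bin=K48: ✗
bin=K27: ✓ → 47
bin=K52: ✗
bin=K60: ✓ → 788
bin=K56: ✗
bin=K19: ✓ → 435
bin=K82: ✓ → 367
bin=K93: ✓ → 698
bin=K87: ✗
a2_avg = (507 + 693 + 619 + 47 + 788 + 435 + 367 + 698) / 8 = 519.25

519.25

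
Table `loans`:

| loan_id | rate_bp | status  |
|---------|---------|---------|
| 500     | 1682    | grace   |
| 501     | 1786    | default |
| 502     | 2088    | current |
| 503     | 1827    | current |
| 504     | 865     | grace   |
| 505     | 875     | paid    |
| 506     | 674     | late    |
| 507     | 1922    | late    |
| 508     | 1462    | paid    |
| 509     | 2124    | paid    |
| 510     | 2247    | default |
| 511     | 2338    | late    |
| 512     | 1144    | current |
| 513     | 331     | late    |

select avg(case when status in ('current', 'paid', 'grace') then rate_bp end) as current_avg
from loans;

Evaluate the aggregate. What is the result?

1508.375

loan_id=500: ✓ → 1682
loan_id=501: ✗
loan_id=502: ✓ → 2088
loan_id=503: ✓ → 1827
loan_id=504: ✓ → 865
loan_id=505: ✓ → 875
loan_id=506: ✗
loan_id=507: ✗
loan_id=508: ✓ → 1462
loan_id=509: ✓ → 2124
loan_id=510: ✗
loan_id=511: ✗
loan_id=512: ✓ → 1144
loan_id=513: ✗
current_avg = (1682 + 2088 + 1827 + 865 + 875 + 1462 + 2124 + 1144) / 8 = 1508.375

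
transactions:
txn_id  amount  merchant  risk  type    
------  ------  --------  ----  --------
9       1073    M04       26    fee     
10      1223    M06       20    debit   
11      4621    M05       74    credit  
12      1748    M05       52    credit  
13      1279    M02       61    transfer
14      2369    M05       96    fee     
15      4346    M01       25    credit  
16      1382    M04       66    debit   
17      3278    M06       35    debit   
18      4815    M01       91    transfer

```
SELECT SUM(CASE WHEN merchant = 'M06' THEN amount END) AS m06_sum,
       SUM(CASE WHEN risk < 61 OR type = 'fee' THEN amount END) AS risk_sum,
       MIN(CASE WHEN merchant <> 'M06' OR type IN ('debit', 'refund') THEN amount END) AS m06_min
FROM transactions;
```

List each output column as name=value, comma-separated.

[m06_sum: merchant = 'M06']
txn_id=9: ✗
txn_id=10: ✓ → 1223
txn_id=11: ✗
txn_id=12: ✗
txn_id=13: ✗
txn_id=14: ✗
txn_id=15: ✗
txn_id=16: ✗
txn_id=17: ✓ → 3278
txn_id=18: ✗
m06_sum = 1223 + 3278 = 4501
—
[risk_sum: risk < 61 OR type = 'fee']
txn_id=9: ✓ → 1073
txn_id=10: ✓ → 1223
txn_id=11: ✗
txn_id=12: ✓ → 1748
txn_id=13: ✗
txn_id=14: ✓ → 2369
txn_id=15: ✓ → 4346
txn_id=16: ✗
txn_id=17: ✓ → 3278
txn_id=18: ✗
risk_sum = 1073 + 1223 + 1748 + 2369 + 4346 + 3278 = 14037
—
[m06_min: merchant <> 'M06' OR type IN ('debit', 'refund')]
txn_id=9: ✓ → 1073
txn_id=10: ✓ → 1223
txn_id=11: ✓ → 4621
txn_id=12: ✓ → 1748
txn_id=13: ✓ → 1279
txn_id=14: ✓ → 2369
txn_id=15: ✓ → 4346
txn_id=16: ✓ → 1382
txn_id=17: ✓ → 3278
txn_id=18: ✓ → 4815
m06_min = MIN(1073, 1223, 4621, 1748, 1279, 2369, 4346, 1382, 3278, 4815) = 1073

m06_sum=4501, risk_sum=14037, m06_min=1073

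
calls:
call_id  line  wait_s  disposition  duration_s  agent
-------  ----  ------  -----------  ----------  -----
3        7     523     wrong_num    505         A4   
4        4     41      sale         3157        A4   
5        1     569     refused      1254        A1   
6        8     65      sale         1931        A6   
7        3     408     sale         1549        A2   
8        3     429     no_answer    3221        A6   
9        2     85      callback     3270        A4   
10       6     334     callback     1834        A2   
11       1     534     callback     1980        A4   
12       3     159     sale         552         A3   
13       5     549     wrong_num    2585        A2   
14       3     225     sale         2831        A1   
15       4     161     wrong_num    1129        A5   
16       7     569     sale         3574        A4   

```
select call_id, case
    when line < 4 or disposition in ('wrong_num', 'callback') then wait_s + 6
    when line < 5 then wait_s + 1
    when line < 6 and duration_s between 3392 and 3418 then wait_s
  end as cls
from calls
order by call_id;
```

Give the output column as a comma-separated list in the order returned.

529, 42, 575, NULL, 414, 435, 91, 340, 540, 165, 555, 231, 167, NULL

call_id=3: line < 4 or disposition in ('wrong_num', 'callback') → 529
call_id=4: line < 5 → 42
call_id=5: line < 4 or disposition in ('wrong_num', 'callback') → 575
call_id=6: (no match → NULL) → NULL
call_id=7: line < 4 or disposition in ('wrong_num', 'callback') → 414
call_id=8: line < 4 or disposition in ('wrong_num', 'callback') → 435
call_id=9: line < 4 or disposition in ('wrong_num', 'callback') → 91
call_id=10: line < 4 or disposition in ('wrong_num', 'callback') → 340
call_id=11: line < 4 or disposition in ('wrong_num', 'callback') → 540
call_id=12: line < 4 or disposition in ('wrong_num', 'callback') → 165
call_id=13: line < 4 or disposition in ('wrong_num', 'callback') → 555
call_id=14: line < 4 or disposition in ('wrong_num', 'callback') → 231
call_id=15: line < 4 or disposition in ('wrong_num', 'callback') → 167
call_id=16: (no match → NULL) → NULL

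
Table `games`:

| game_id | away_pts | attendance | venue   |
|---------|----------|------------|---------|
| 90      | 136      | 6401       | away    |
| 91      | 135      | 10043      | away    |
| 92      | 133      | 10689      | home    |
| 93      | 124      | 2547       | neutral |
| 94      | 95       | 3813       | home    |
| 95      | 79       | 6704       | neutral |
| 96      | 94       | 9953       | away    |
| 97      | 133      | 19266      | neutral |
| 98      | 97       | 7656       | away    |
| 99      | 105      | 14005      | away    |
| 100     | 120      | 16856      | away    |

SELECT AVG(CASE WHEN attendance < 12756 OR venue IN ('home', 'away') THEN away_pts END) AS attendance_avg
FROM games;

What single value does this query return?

game_id=90: ✓ → 136
game_id=91: ✓ → 135
game_id=92: ✓ → 133
game_id=93: ✓ → 124
game_id=94: ✓ → 95
game_id=95: ✓ → 79
game_id=96: ✓ → 94
game_id=97: ✗
game_id=98: ✓ → 97
game_id=99: ✓ → 105
game_id=100: ✓ → 120
attendance_avg = (136 + 135 + 133 + 124 + 95 + 79 + 94 + 97 + 105 + 120) / 10 = 111.8

111.8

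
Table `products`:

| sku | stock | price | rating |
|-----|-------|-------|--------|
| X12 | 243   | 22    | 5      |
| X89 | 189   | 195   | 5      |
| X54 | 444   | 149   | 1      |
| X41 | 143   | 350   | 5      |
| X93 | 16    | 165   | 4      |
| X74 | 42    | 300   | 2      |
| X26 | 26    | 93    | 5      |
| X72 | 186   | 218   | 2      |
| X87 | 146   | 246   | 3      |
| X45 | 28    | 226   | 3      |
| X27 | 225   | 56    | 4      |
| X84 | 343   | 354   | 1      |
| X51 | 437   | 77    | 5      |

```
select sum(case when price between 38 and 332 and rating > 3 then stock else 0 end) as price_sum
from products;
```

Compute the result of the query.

893

sku=X12: ✗
sku=X89: ✓ → 189
sku=X54: ✗
sku=X41: ✗
sku=X93: ✓ → 16
sku=X74: ✗
sku=X26: ✓ → 26
sku=X72: ✗
sku=X87: ✗
sku=X45: ✗
sku=X27: ✓ → 225
sku=X84: ✗
sku=X51: ✓ → 437
price_sum = 189 + 16 + 26 + 225 + 437 = 893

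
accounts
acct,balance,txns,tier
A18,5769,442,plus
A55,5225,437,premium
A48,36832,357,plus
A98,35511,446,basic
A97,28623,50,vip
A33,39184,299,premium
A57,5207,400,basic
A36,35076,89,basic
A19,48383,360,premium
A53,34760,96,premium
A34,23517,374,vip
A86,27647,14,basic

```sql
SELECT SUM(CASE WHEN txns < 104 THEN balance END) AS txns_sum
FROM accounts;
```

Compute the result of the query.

126106

acct=A18: ✗
acct=A55: ✗
acct=A48: ✗
acct=A98: ✗
acct=A97: ✓ → 28623
acct=A33: ✗
acct=A57: ✗
acct=A36: ✓ → 35076
acct=A19: ✗
acct=A53: ✓ → 34760
acct=A34: ✗
acct=A86: ✓ → 27647
txns_sum = 28623 + 35076 + 34760 + 27647 = 126106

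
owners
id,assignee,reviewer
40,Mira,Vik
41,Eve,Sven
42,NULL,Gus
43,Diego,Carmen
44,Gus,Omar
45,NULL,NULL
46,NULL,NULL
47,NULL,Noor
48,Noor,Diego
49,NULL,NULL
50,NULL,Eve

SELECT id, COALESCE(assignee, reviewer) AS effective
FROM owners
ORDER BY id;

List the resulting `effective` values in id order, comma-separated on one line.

Mira, Eve, Gus, Diego, Gus, NULL, NULL, Noor, Noor, NULL, Eve

id=40: assignee=Mira → Mira
id=41: assignee=Eve → Eve
id=42: assignee=NULL, reviewer=Gus → Gus
id=43: assignee=Diego → Diego
id=44: assignee=Gus → Gus
id=45: assignee=NULL, reviewer=NULL (all NULL) → NULL
id=46: assignee=NULL, reviewer=NULL (all NULL) → NULL
id=47: assignee=NULL, reviewer=Noor → Noor
id=48: assignee=Noor → Noor
id=49: assignee=NULL, reviewer=NULL (all NULL) → NULL
id=50: assignee=NULL, reviewer=Eve → Eve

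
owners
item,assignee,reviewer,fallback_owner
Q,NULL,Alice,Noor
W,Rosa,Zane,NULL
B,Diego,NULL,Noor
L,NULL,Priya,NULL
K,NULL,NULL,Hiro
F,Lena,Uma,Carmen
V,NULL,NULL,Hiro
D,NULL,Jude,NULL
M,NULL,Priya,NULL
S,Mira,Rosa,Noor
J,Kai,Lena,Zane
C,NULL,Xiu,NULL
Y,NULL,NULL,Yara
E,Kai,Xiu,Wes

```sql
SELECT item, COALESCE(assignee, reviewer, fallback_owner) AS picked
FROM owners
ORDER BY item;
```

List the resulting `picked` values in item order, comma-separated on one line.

Diego, Xiu, Jude, Kai, Lena, Kai, Hiro, Priya, Priya, Alice, Mira, Hiro, Rosa, Yara

item=B: assignee=Diego → Diego
item=C: assignee=NULL, reviewer=Xiu → Xiu
item=D: assignee=NULL, reviewer=Jude → Jude
item=E: assignee=Kai → Kai
item=F: assignee=Lena → Lena
item=J: assignee=Kai → Kai
item=K: assignee=NULL, reviewer=NULL, fallback_owner=Hiro → Hiro
item=L: assignee=NULL, reviewer=Priya → Priya
item=M: assignee=NULL, reviewer=Priya → Priya
item=Q: assignee=NULL, reviewer=Alice → Alice
item=S: assignee=Mira → Mira
item=V: assignee=NULL, reviewer=NULL, fallback_owner=Hiro → Hiro
item=W: assignee=Rosa → Rosa
item=Y: assignee=NULL, reviewer=NULL, fallback_owner=Yara → Yara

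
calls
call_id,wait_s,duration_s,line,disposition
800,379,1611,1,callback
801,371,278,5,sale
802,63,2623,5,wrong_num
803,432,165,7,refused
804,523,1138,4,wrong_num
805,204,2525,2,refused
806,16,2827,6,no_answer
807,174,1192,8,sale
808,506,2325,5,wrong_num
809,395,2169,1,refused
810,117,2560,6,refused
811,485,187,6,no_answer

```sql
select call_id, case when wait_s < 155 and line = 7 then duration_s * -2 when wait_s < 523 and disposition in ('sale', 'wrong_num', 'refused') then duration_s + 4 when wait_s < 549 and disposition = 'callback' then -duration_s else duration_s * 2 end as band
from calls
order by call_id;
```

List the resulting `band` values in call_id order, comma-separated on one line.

-1611, 282, 2627, 169, 2276, 2529, 5654, 1196, 2329, 2173, 2564, 374

call_id=800: wait_s < 549 and disposition = 'callback' → -1611
call_id=801: wait_s < 523 and disposition in ('sale', 'wrong_num', 'refused') → 282
call_id=802: wait_s < 523 and disposition in ('sale', 'wrong_num', 'refused') → 2627
call_id=803: wait_s < 523 and disposition in ('sale', 'wrong_num', 'refused') → 169
call_id=804: ELSE → 2276
call_id=805: wait_s < 523 and disposition in ('sale', 'wrong_num', 'refused') → 2529
call_id=806: ELSE → 5654
call_id=807: wait_s < 523 and disposition in ('sale', 'wrong_num', 'refused') → 1196
call_id=808: wait_s < 523 and disposition in ('sale', 'wrong_num', 'refused') → 2329
call_id=809: wait_s < 523 and disposition in ('sale', 'wrong_num', 'refused') → 2173
call_id=810: wait_s < 523 and disposition in ('sale', 'wrong_num', 'refused') → 2564
call_id=811: ELSE → 374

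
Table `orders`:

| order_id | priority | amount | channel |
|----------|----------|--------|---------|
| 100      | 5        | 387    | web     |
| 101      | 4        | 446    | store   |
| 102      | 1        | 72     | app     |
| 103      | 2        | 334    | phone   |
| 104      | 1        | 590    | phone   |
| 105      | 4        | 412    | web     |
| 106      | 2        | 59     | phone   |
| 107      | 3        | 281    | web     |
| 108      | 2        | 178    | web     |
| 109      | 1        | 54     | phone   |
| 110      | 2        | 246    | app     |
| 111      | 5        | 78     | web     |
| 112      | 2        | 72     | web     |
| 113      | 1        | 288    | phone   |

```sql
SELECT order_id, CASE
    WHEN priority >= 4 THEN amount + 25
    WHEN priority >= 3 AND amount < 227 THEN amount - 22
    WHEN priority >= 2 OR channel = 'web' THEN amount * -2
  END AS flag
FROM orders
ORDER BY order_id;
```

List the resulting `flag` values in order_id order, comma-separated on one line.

412, 471, NULL, -668, NULL, 437, -118, -562, -356, NULL, -492, 103, -144, NULL

order_id=100: priority >= 4 → 412
order_id=101: priority >= 4 → 471
order_id=102: (no match → NULL) → NULL
order_id=103: priority >= 2 OR channel = 'web' → -668
order_id=104: (no match → NULL) → NULL
order_id=105: priority >= 4 → 437
order_id=106: priority >= 2 OR channel = 'web' → -118
order_id=107: priority >= 2 OR channel = 'web' → -562
order_id=108: priority >= 2 OR channel = 'web' → -356
order_id=109: (no match → NULL) → NULL
order_id=110: priority >= 2 OR channel = 'web' → -492
order_id=111: priority >= 4 → 103
order_id=112: priority >= 2 OR channel = 'web' → -144
order_id=113: (no match → NULL) → NULL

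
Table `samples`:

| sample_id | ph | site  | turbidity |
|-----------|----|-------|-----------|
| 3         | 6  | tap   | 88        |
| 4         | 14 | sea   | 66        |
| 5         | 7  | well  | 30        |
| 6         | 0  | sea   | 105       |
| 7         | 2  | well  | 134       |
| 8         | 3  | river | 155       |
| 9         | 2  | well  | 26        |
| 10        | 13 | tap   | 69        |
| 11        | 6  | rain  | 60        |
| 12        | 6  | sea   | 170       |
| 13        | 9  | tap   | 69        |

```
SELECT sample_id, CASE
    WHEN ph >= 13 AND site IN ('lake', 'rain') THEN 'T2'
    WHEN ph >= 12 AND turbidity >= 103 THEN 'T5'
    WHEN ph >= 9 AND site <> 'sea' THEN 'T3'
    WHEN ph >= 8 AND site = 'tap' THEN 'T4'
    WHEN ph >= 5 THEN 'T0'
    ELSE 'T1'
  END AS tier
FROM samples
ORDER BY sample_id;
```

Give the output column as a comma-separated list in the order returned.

sample_id=3: ph >= 5 → T0
sample_id=4: ph >= 5 → T0
sample_id=5: ph >= 5 → T0
sample_id=6: ELSE → T1
sample_id=7: ELSE → T1
sample_id=8: ELSE → T1
sample_id=9: ELSE → T1
sample_id=10: ph >= 9 AND site <> 'sea' → T3
sample_id=11: ph >= 5 → T0
sample_id=12: ph >= 5 → T0
sample_id=13: ph >= 9 AND site <> 'sea' → T3

T0, T0, T0, T1, T1, T1, T1, T3, T0, T0, T3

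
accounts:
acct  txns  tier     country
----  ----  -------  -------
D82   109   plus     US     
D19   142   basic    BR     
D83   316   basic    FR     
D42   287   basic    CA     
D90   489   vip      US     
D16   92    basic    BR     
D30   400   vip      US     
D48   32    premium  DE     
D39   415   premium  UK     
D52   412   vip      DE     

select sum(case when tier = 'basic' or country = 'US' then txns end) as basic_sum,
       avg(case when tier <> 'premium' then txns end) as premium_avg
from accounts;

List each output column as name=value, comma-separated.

[basic_sum: tier = 'basic' or country = 'US']
acct=D82: ✓ → 109
acct=D19: ✓ → 142
acct=D83: ✓ → 316
acct=D42: ✓ → 287
acct=D90: ✓ → 489
acct=D16: ✓ → 92
acct=D30: ✓ → 400
acct=D48: ✗
acct=D39: ✗
acct=D52: ✗
basic_sum = 109 + 142 + 316 + 287 + 489 + 92 + 400 = 1835
—
[premium_avg: tier <> 'premium']
acct=D82: ✓ → 109
acct=D19: ✓ → 142
acct=D83: ✓ → 316
acct=D42: ✓ → 287
acct=D90: ✓ → 489
acct=D16: ✓ → 92
acct=D30: ✓ → 400
acct=D48: ✗
acct=D39: ✗
acct=D52: ✓ → 412
premium_avg = (109 + 142 + 316 + 287 + 489 + 92 + 400 + 412) / 8 = 280.875

basic_sum=1835, premium_avg=280.875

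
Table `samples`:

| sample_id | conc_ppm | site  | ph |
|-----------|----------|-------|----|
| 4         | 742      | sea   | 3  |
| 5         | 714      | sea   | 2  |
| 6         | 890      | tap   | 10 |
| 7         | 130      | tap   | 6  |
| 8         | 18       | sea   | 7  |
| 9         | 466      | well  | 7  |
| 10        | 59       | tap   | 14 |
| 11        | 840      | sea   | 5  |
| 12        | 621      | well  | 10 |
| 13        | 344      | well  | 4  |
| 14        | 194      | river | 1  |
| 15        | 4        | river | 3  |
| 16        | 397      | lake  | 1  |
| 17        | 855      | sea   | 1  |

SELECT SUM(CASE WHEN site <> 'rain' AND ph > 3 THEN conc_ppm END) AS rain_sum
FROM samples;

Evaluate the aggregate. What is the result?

sample_id=4: ✗
sample_id=5: ✗
sample_id=6: ✓ → 890
sample_id=7: ✓ → 130
sample_id=8: ✓ → 18
sample_id=9: ✓ → 466
sample_id=10: ✓ → 59
sample_id=11: ✓ → 840
sample_id=12: ✓ → 621
sample_id=13: ✓ → 344
sample_id=14: ✗
sample_id=15: ✗
sample_id=16: ✗
sample_id=17: ✗
rain_sum = 890 + 130 + 18 + 466 + 59 + 840 + 621 + 344 = 3368

3368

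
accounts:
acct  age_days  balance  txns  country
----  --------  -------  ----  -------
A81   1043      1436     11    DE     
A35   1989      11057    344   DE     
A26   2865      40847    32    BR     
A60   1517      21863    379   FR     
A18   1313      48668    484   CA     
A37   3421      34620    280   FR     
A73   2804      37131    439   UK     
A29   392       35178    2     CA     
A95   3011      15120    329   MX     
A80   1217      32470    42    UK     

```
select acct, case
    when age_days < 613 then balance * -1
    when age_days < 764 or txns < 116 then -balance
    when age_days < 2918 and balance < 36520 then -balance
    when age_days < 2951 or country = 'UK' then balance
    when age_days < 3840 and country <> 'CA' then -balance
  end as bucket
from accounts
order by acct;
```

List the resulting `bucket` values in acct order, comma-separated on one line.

48668, -40847, -35178, -11057, -34620, -21863, 37131, -32470, -1436, -15120

acct=A18: age_days < 2951 or country = 'UK' → 48668
acct=A26: age_days < 764 or txns < 116 → -40847
acct=A29: age_days < 613 → -35178
acct=A35: age_days < 2918 and balance < 36520 → -11057
acct=A37: age_days < 3840 and country <> 'CA' → -34620
acct=A60: age_days < 2918 and balance < 36520 → -21863
acct=A73: age_days < 2951 or country = 'UK' → 37131
acct=A80: age_days < 764 or txns < 116 → -32470
acct=A81: age_days < 764 or txns < 116 → -1436
acct=A95: age_days < 3840 and country <> 'CA' → -15120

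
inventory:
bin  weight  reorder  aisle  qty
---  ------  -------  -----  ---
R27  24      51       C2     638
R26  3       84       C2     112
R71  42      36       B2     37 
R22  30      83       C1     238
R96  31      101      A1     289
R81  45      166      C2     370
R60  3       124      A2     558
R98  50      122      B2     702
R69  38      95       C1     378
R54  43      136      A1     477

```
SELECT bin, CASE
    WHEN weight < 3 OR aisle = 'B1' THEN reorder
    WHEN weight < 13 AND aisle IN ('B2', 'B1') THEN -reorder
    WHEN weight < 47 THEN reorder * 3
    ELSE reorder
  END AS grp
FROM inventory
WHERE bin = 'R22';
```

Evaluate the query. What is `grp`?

bin = R22: weight=30, reorder=83, aisle=C1, qty=238.
weight < 3 OR aisle = 'B1' → false
weight < 13 AND aisle IN ('B2', 'B1') → false
weight < 47 → true → 249

249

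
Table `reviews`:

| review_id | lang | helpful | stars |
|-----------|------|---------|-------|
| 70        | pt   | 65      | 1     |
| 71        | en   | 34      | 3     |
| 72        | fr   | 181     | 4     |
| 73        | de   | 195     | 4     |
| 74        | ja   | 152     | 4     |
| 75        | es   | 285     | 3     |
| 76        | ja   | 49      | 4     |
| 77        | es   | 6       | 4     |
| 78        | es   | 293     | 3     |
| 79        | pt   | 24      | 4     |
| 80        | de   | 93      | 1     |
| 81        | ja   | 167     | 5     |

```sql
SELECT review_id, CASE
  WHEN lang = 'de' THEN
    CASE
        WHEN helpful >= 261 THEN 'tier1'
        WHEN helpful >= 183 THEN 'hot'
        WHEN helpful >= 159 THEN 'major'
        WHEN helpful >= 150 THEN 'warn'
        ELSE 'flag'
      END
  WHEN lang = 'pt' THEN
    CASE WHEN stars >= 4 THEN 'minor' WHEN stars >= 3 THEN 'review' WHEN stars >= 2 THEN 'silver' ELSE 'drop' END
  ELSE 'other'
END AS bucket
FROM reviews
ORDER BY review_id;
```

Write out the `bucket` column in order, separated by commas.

drop, other, other, hot, other, other, other, other, other, minor, flag, other

review_id=70: lang='pt' → inner[ELSE] → drop
review_id=71: lang='en' → outer ELSE → other
review_id=72: lang='fr' → outer ELSE → other
review_id=73: lang='de' → inner[helpful >= 183] → hot
review_id=74: lang='ja' → outer ELSE → other
review_id=75: lang='es' → outer ELSE → other
review_id=76: lang='ja' → outer ELSE → other
review_id=77: lang='es' → outer ELSE → other
review_id=78: lang='es' → outer ELSE → other
review_id=79: lang='pt' → inner[stars >= 4] → minor
review_id=80: lang='de' → inner[ELSE] → flag
review_id=81: lang='ja' → outer ELSE → other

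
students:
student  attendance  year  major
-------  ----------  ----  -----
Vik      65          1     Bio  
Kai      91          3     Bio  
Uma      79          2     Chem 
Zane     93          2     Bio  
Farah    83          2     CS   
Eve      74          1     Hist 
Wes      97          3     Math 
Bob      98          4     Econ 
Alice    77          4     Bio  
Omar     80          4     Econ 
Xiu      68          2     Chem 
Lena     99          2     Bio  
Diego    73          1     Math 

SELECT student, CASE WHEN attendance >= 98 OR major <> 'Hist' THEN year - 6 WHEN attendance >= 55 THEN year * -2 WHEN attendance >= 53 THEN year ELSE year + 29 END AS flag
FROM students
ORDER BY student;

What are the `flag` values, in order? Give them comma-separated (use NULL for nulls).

student=Alice: attendance >= 98 OR major <> 'Hist' → -2
student=Bob: attendance >= 98 OR major <> 'Hist' → -2
student=Diego: attendance >= 98 OR major <> 'Hist' → -5
student=Eve: attendance >= 55 → -2
student=Farah: attendance >= 98 OR major <> 'Hist' → -4
student=Kai: attendance >= 98 OR major <> 'Hist' → -3
student=Lena: attendance >= 98 OR major <> 'Hist' → -4
student=Omar: attendance >= 98 OR major <> 'Hist' → -2
student=Uma: attendance >= 98 OR major <> 'Hist' → -4
student=Vik: attendance >= 98 OR major <> 'Hist' → -5
student=Wes: attendance >= 98 OR major <> 'Hist' → -3
student=Xiu: attendance >= 98 OR major <> 'Hist' → -4
student=Zane: attendance >= 98 OR major <> 'Hist' → -4

-2, -2, -5, -2, -4, -3, -4, -2, -4, -5, -3, -4, -4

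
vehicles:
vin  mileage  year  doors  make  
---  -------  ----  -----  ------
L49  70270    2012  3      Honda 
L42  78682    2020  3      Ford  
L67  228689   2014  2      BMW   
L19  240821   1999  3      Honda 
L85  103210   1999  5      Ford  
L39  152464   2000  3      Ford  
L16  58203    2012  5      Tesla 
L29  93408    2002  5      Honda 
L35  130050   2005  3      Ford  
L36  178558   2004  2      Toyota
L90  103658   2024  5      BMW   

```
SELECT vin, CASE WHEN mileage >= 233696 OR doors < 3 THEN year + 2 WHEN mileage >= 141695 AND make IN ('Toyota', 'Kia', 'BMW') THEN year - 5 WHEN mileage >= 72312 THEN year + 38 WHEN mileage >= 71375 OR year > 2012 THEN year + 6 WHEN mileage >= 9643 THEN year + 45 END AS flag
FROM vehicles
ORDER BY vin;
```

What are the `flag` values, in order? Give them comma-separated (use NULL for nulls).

vin=L16: mileage >= 9643 → 2057
vin=L19: mileage >= 233696 OR doors < 3 → 2001
vin=L29: mileage >= 72312 → 2040
vin=L35: mileage >= 72312 → 2043
vin=L36: mileage >= 233696 OR doors < 3 → 2006
vin=L39: mileage >= 72312 → 2038
vin=L42: mileage >= 72312 → 2058
vin=L49: mileage >= 9643 → 2057
vin=L67: mileage >= 233696 OR doors < 3 → 2016
vin=L85: mileage >= 72312 → 2037
vin=L90: mileage >= 72312 → 2062

2057, 2001, 2040, 2043, 2006, 2038, 2058, 2057, 2016, 2037, 2062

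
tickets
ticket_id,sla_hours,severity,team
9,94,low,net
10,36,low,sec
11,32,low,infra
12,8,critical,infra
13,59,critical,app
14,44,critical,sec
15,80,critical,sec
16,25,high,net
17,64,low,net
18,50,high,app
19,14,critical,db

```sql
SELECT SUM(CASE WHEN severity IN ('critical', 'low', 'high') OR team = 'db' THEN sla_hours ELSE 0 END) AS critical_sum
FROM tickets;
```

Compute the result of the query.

506

ticket_id=9: ✓ → 94
ticket_id=10: ✓ → 36
ticket_id=11: ✓ → 32
ticket_id=12: ✓ → 8
ticket_id=13: ✓ → 59
ticket_id=14: ✓ → 44
ticket_id=15: ✓ → 80
ticket_id=16: ✓ → 25
ticket_id=17: ✓ → 64
ticket_id=18: ✓ → 50
ticket_id=19: ✓ → 14
critical_sum = 94 + 36 + 32 + 8 + 59 + 44 + 80 + 25 + 64 + 50 + 14 = 506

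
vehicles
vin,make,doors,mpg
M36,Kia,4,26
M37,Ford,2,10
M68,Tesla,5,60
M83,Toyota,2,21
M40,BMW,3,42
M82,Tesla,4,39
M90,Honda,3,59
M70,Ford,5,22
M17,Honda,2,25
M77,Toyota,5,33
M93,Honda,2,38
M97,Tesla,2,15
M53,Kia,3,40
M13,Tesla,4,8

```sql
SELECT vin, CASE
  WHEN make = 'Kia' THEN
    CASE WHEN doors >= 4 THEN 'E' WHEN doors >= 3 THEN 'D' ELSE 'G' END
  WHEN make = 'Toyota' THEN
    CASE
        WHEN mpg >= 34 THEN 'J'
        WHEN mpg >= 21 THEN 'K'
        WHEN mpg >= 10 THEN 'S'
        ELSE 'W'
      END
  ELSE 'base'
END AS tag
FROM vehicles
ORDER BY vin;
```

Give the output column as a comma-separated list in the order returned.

vin=M13: make='Tesla' → outer ELSE → base
vin=M17: make='Honda' → outer ELSE → base
vin=M36: make='Kia' → inner[doors >= 4] → E
vin=M37: make='Ford' → outer ELSE → base
vin=M40: make='BMW' → outer ELSE → base
vin=M53: make='Kia' → inner[doors >= 3] → D
vin=M68: make='Tesla' → outer ELSE → base
vin=M70: make='Ford' → outer ELSE → base
vin=M77: make='Toyota' → inner[mpg >= 21] → K
vin=M82: make='Tesla' → outer ELSE → base
vin=M83: make='Toyota' → inner[mpg >= 21] → K
vin=M90: make='Honda' → outer ELSE → base
vin=M93: make='Honda' → outer ELSE → base
vin=M97: make='Tesla' → outer ELSE → base

base, base, E, base, base, D, base, base, K, base, K, base, base, base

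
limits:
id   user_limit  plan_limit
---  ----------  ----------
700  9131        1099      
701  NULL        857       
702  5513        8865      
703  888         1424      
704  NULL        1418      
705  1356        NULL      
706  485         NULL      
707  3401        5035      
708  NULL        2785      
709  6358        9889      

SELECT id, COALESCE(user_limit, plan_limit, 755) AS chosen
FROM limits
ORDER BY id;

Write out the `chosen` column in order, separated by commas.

id=700: user_limit=9131 → 9131
id=701: user_limit=NULL, plan_limit=857 → 857
id=702: user_limit=5513 → 5513
id=703: user_limit=888 → 888
id=704: user_limit=NULL, plan_limit=1418 → 1418
id=705: user_limit=1356 → 1356
id=706: user_limit=485 → 485
id=707: user_limit=3401 → 3401
id=708: user_limit=NULL, plan_limit=2785 → 2785
id=709: user_limit=6358 → 6358

9131, 857, 5513, 888, 1418, 1356, 485, 3401, 2785, 6358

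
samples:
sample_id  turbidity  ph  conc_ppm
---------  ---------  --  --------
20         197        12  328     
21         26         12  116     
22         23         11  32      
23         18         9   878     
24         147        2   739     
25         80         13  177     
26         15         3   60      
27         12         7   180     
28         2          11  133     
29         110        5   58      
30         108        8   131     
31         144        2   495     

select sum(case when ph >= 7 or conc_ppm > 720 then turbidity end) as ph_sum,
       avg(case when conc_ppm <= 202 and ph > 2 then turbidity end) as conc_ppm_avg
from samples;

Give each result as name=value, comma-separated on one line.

ph_sum=613, conc_ppm_avg=47

[ph_sum: ph >= 7 or conc_ppm > 720]
sample_id=20: ✓ → 197
sample_id=21: ✓ → 26
sample_id=22: ✓ → 23
sample_id=23: ✓ → 18
sample_id=24: ✓ → 147
sample_id=25: ✓ → 80
sample_id=26: ✗
sample_id=27: ✓ → 12
sample_id=28: ✓ → 2
sample_id=29: ✗
sample_id=30: ✓ → 108
sample_id=31: ✗
ph_sum = 197 + 26 + 23 + 18 + 147 + 80 + 12 + 2 + 108 = 613
—
[conc_ppm_avg: conc_ppm <= 202 and ph > 2]
sample_id=20: ✗
sample_id=21: ✓ → 26
sample_id=22: ✓ → 23
sample_id=23: ✗
sample_id=24: ✗
sample_id=25: ✓ → 80
sample_id=26: ✓ → 15
sample_id=27: ✓ → 12
sample_id=28: ✓ → 2
sample_id=29: ✓ → 110
sample_id=30: ✓ → 108
sample_id=31: ✗
conc_ppm_avg = (26 + 23 + 80 + 15 + 12 + 2 + 110 + 108) / 8 = 47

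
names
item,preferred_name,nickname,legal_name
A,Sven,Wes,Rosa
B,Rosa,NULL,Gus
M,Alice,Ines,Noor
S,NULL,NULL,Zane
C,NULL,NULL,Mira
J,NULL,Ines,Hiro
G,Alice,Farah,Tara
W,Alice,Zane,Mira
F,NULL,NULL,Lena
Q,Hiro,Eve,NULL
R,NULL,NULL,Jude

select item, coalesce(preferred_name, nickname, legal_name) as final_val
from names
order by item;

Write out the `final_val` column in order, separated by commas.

item=A: preferred_name=Sven → Sven
item=B: preferred_name=Rosa → Rosa
item=C: preferred_name=NULL, nickname=NULL, legal_name=Mira → Mira
item=F: preferred_name=NULL, nickname=NULL, legal_name=Lena → Lena
item=G: preferred_name=Alice → Alice
item=J: preferred_name=NULL, nickname=Ines → Ines
item=M: preferred_name=Alice → Alice
item=Q: preferred_name=Hiro → Hiro
item=R: preferred_name=NULL, nickname=NULL, legal_name=Jude → Jude
item=S: preferred_name=NULL, nickname=NULL, legal_name=Zane → Zane
item=W: preferred_name=Alice → Alice

Sven, Rosa, Mira, Lena, Alice, Ines, Alice, Hiro, Jude, Zane, Alice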